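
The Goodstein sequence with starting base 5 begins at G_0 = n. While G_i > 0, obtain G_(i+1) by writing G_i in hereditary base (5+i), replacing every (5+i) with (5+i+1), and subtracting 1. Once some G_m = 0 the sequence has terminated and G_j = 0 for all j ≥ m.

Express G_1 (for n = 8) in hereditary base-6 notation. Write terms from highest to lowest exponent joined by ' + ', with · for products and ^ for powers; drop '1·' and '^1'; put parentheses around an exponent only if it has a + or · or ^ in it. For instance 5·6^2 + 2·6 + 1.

6 + 2

i=0: 8 = 5 + 3 (b=5); 5→6: 6 + 3 = 9; 9−1 = 8
i=1: 8 = 6 + 2 (b=6); 6→7: 7 + 2 = 9; 9−1 = 8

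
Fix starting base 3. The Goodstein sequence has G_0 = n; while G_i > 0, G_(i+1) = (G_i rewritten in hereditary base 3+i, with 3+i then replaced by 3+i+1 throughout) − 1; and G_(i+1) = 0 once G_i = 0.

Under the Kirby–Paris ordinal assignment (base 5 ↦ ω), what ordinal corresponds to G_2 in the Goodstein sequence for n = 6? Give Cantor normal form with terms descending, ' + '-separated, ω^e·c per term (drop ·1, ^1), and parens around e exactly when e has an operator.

ω + 2

i=0: 6 = 2·3 (b=3); 3→4: 2·4 = 8; 8−1 = 7
i=1: 7 = 4 + 3 (b=4); 4→5: 5 + 3 = 8; 8−1 = 7
i=2: 7 = 5 + 2 (b=5); 5→6: 6 + 2 = 8; 8−1 = 7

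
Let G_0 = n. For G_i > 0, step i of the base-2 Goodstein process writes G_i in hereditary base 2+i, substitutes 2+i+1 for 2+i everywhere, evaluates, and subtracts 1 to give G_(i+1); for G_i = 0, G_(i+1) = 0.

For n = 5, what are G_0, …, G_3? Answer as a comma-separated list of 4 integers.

G_0 = 5. HB_2(5) = 2^2 + 1. Bump = 28. G_1 = 27.
G_1 = 27. HB_3(27) = 3^3. Bump = 256. G_2 = 255.
G_2 = 255. HB_4(255) = 3·4^3 + 3·4^2 + 3·4 + 3. Bump = 468. G_3 = 467.

5, 27, 255, 467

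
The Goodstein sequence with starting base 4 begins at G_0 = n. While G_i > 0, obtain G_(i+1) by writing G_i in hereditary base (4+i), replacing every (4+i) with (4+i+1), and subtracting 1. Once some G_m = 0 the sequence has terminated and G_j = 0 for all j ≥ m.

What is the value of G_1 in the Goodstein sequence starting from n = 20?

[0] 20 ≡ 4^2 + 4 (base 4). Lift 5: 30. −1: 29.
[1] 29 ≡ 5^2 + 4 (base 5). Lift 6: 40. −1: 39.

29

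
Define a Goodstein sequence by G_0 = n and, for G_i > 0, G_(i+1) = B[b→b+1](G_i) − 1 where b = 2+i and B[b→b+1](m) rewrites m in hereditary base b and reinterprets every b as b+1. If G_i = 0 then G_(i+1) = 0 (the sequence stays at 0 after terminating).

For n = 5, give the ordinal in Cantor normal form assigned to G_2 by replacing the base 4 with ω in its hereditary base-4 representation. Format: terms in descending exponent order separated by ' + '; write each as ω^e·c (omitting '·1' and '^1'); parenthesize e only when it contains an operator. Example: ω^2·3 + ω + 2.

base 2: 5 = 2^2 + 1; at 3: 3^3 + 1 = 28; next = 27
base 3: 27 = 3^3; at 4: 4^4 = 256; next = 255
base 4: 255 = 3·4^3 + 3·4^2 + 3·4 + 3; at 5: 3·5^3 + 3·5^2 + 3·5 + 3 = 468; next = 467

ω^3·3 + ω^2·3 + ω·3 + 3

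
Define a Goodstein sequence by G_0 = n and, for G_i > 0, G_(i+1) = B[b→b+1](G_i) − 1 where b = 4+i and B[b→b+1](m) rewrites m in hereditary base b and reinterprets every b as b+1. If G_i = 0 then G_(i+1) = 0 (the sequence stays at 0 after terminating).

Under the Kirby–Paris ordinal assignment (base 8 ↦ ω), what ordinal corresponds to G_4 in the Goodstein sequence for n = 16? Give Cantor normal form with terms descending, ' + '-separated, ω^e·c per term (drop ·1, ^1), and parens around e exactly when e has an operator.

G_0 = 16. HB_4(16) = 4^2. Bump = 25. G_1 = 24.
G_1 = 24. HB_5(24) = 4·5 + 4. Bump = 28. G_2 = 27.
G_2 = 27. HB_6(27) = 4·6 + 3. Bump = 31. G_3 = 30.
G_3 = 30. HB_7(30) = 4·7 + 2. Bump = 34. G_4 = 33.
G_4 = 33. HB_8(33) = 4·8 + 1. Bump = 37. G_5 = 36.

ω·4 + 1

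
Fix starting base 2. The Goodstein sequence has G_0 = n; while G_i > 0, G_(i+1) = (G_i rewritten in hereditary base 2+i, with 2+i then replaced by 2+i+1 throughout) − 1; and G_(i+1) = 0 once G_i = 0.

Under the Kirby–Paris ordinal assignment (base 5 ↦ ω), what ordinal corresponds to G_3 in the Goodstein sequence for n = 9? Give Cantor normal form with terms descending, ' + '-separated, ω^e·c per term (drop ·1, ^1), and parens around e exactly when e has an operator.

ω^ω·3 + ω^3·3 + ω^2·3 + ω·3 + 2

(0) 9|_2 = 2^(2 + 1) + 1 ↦ 3^(3 + 1) + 1|_3 = 82 ⇒ 81
(1) 81|_3 = 3^(3 + 1) ↦ 4^(4 + 1)|_4 = 1024 ⇒ 1023
(2) 1023|_4 = 3·4^4 + 3·4^3 + 3·4^2 + 3·4 + 3 ↦ 3·5^5 + 3·5^3 + 3·5^2 + 3·5 + 3|_5 = 9843 ⇒ 9842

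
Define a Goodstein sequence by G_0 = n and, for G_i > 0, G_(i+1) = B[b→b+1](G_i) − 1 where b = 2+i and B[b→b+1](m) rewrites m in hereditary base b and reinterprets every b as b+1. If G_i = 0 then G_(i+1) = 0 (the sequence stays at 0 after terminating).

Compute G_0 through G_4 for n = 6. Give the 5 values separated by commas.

6, 29, 257, 3125, 46655

[0] 6 ≡ 2^2 + 2 (base 2). Lift 3: 30. −1: 29.
[1] 29 ≡ 3^3 + 2 (base 3). Lift 4: 258. −1: 257.
[2] 257 ≡ 4^4 + 1 (base 4). Lift 5: 3126. −1: 3125.
[3] 3125 ≡ 5^5 (base 5). Lift 6: 46656. −1: 46655.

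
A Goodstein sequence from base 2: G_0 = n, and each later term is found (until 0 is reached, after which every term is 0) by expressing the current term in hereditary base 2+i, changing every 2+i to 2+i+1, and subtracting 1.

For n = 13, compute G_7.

3486786855

[0] 13 ≡ 2^(2 + 1) + 2^2 + 1 (base 2). Lift 3: 109. −1: 108.
[1] 108 ≡ 3^(3 + 1) + 3^3 (base 3). Lift 4: 1280. −1: 1279.
[2] 1279 ≡ 4^(4 + 1) + 3·4^3 + 3·4^2 + 3·4 + 3 (base 4). Lift 5: 16093. −1: 16092.
[3] 16092 ≡ 5^(5 + 1) + 3·5^3 + 3·5^2 + 3·5 + 2 (base 5). Lift 6: 280712. −1: 280711.
[4] 280711 ≡ 6^(6 + 1) + 3·6^3 + 3·6^2 + 3·6 + 1 (base 6). Lift 7: 5765999. −1: 5765998.
[5] 5765998 ≡ 7^(7 + 1) + 3·7^3 + 3·7^2 + 3·7 (base 7). Lift 8: 134219480. −1: 134219479.
[6] 134219479 ≡ 8^(8 + 1) + 3·8^3 + 3·8^2 + 2·8 + 7 (base 8). Lift 9: 3486786856. −1: 3486786855.
[7] 3486786855 ≡ 9^(9 + 1) + 3·9^3 + 3·9^2 + 2·9 + 6 (base 9). Lift 10: 100000003326. −1: 100000003325.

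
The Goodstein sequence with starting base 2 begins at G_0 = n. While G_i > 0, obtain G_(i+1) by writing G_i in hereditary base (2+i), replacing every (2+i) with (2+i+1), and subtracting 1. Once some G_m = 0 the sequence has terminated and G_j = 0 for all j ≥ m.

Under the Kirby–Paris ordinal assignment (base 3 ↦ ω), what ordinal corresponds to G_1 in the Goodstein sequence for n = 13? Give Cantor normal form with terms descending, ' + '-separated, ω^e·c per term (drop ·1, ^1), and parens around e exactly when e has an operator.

ω^(ω + 1) + ω^ω

G_0=13  [base 2] 2^(2 + 1) + 2^2 + 1  →[2↦3]→  3^(3 + 1) + 3^3 + 1 = 109  −1 ⇒ G_1=108
G_1=108  [base 3] 3^(3 + 1) + 3^3  →[3↦4]→  4^(4 + 1) + 4^4 = 1280  −1 ⇒ G_2=1279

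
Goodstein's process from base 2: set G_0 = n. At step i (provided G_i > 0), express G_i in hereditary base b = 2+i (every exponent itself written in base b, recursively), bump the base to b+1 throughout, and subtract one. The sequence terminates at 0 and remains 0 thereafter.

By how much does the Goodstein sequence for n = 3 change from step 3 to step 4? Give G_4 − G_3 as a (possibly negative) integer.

G_0=3  [base 2] 2 + 1  →[2↦3]→  3 + 1 = 4  −1 ⇒ G_1=3
G_1=3  [base 3] 3  →[3↦4]→  4 = 4  −1 ⇒ G_2=3
G_2=3  [base 4] 3  →[4↦5]→  3 = 3  −1 ⇒ G_3=2
G_3=2  [base 5] 2  →[5↦6]→  2 = 2  −1 ⇒ G_4=1

-1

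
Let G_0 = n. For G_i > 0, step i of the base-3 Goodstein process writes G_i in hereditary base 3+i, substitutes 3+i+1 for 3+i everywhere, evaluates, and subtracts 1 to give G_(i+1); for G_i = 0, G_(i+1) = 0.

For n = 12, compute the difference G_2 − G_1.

8

G_0=12  [base 3] 3^2 + 3  →[3↦4]→  4^2 + 4 = 20  −1 ⇒ G_1=19
G_1=19  [base 4] 4^2 + 3  →[4↦5]→  5^2 + 3 = 28  −1 ⇒ G_2=27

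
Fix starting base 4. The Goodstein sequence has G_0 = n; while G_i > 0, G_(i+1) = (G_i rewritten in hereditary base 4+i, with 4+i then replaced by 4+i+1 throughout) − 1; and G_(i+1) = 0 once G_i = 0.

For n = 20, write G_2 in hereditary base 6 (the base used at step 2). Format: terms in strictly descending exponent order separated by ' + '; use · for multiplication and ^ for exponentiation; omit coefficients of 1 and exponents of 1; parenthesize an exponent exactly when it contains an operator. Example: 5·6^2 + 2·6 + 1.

i=0: 20 = 4^2 + 4 (b=4); 4→5: 5^2 + 5 = 30; 30−1 = 29
i=1: 29 = 5^2 + 4 (b=5); 5→6: 6^2 + 4 = 40; 40−1 = 39

6^2 + 3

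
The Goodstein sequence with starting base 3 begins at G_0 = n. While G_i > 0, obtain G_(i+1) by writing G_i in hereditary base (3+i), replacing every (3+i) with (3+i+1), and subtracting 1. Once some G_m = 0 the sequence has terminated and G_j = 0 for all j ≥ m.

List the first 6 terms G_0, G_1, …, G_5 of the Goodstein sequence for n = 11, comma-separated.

G_0 = 11. HB_3(11) = 3^2 + 2. Bump = 18. G_1 = 17.
G_1 = 17. HB_4(17) = 4^2 + 1. Bump = 26. G_2 = 25.
G_2 = 25. HB_5(25) = 5^2. Bump = 36. G_3 = 35.
G_3 = 35. HB_6(35) = 5·6 + 5. Bump = 40. G_4 = 39.
G_4 = 39. HB_7(39) = 5·7 + 4. Bump = 44. G_5 = 43.

11, 17, 25, 35, 39, 43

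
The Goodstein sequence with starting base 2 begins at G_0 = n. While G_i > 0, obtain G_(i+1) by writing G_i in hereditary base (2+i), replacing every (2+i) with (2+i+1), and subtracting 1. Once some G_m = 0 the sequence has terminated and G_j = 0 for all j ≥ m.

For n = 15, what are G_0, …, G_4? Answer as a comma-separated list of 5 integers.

G_0=15  [base 2] 2^(2 + 1) + 2^2 + 2 + 1  →[2↦3]→  3^(3 + 1) + 3^3 + 3 + 1 = 112  −1 ⇒ G_1=111
G_1=111  [base 3] 3^(3 + 1) + 3^3 + 3  →[3↦4]→  4^(4 + 1) + 4^4 + 4 = 1284  −1 ⇒ G_2=1283
G_2=1283  [base 4] 4^(4 + 1) + 4^4 + 3  →[4↦5]→  5^(5 + 1) + 5^5 + 3 = 18753  −1 ⇒ G_3=18752
G_3=18752  [base 5] 5^(5 + 1) + 5^5 + 2  →[5↦6]→  6^(6 + 1) + 6^6 + 2 = 326594  −1 ⇒ G_4=326593

15, 111, 1283, 18752, 326593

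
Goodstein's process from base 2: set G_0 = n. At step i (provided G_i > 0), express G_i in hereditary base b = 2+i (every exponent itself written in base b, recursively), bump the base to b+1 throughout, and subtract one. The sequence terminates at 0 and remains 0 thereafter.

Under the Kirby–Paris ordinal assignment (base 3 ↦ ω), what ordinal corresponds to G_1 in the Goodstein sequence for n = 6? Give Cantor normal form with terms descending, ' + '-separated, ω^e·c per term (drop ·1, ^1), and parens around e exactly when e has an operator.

ω^ω + 2

G_0=6  [base 2] 2^2 + 2  →[2↦3]→  3^3 + 3 = 30  −1 ⇒ G_1=29
G_1=29  [base 3] 3^3 + 2  →[3↦4]→  4^4 + 2 = 258  −1 ⇒ G_2=257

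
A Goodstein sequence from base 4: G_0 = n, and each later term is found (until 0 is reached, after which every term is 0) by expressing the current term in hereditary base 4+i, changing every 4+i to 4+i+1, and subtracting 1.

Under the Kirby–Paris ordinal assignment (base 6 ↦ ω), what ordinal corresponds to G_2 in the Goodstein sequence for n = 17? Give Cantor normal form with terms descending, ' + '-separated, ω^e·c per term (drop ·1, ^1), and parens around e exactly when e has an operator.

G_0=17  [base 4] 4^2 + 1  →[4↦5]→  5^2 + 1 = 26  −1 ⇒ G_1=25
G_1=25  [base 5] 5^2  →[5↦6]→  6^2 = 36  −1 ⇒ G_2=35
G_2=35  [base 6] 5·6 + 5  →[6↦7]→  5·7 + 5 = 40  −1 ⇒ G_3=39

ω·5 + 5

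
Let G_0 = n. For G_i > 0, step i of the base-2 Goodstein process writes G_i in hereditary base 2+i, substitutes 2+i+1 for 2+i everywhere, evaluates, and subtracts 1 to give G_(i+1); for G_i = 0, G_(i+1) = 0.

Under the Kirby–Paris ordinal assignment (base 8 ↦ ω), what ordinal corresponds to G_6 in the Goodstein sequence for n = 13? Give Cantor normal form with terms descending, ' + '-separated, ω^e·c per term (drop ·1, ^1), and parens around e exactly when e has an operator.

(0) 13|_2 = 2^(2 + 1) + 2^2 + 1 ↦ 3^(3 + 1) + 3^3 + 1|_3 = 109 ⇒ 108
(1) 108|_3 = 3^(3 + 1) + 3^3 ↦ 4^(4 + 1) + 4^4|_4 = 1280 ⇒ 1279
(2) 1279|_4 = 4^(4 + 1) + 3·4^3 + 3·4^2 + 3·4 + 3 ↦ 5^(5 + 1) + 3·5^3 + 3·5^2 + 3·5 + 3|_5 = 16093 ⇒ 16092
(3) 16092|_5 = 5^(5 + 1) + 3·5^3 + 3·5^2 + 3·5 + 2 ↦ 6^(6 + 1) + 3·6^3 + 3·6^2 + 3·6 + 2|_6 = 280712 ⇒ 280711
(4) 280711|_6 = 6^(6 + 1) + 3·6^3 + 3·6^2 + 3·6 + 1 ↦ 7^(7 + 1) + 3·7^3 + 3·7^2 + 3·7 + 1|_7 = 5765999 ⇒ 5765998
(5) 5765998|_7 = 7^(7 + 1) + 3·7^3 + 3·7^2 + 3·7 ↦ 8^(8 + 1) + 3·8^3 + 3·8^2 + 3·8|_8 = 134219480 ⇒ 134219479
(6) 134219479|_8 = 8^(8 + 1) + 3·8^3 + 3·8^2 + 2·8 + 7 ↦ 9^(9 + 1) + 3·9^3 + 3·9^2 + 2·9 + 7|_9 = 3486786856 ⇒ 3486786855

ω^(ω + 1) + ω^3·3 + ω^2·3 + ω·2 + 7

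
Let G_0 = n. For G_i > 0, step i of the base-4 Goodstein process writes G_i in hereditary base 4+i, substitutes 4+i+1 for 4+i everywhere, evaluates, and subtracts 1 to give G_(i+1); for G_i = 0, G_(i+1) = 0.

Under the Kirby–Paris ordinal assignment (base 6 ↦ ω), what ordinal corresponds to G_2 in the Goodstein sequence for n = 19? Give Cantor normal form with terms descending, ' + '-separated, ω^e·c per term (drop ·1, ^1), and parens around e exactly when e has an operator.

(0) 19|_4 = 4^2 + 3 ↦ 5^2 + 3|_5 = 28 ⇒ 27
(1) 27|_5 = 5^2 + 2 ↦ 6^2 + 2|_6 = 38 ⇒ 37
(2) 37|_6 = 6^2 + 1 ↦ 7^2 + 1|_7 = 50 ⇒ 49

ω^2 + 1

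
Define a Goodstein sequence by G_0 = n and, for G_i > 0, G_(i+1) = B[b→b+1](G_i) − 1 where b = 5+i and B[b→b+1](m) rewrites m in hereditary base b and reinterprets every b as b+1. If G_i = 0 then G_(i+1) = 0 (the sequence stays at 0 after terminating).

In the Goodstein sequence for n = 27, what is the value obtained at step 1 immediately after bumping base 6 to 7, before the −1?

50

(0) 27|_5 = 5^2 + 2 ↦ 6^2 + 2|_6 = 38 ⇒ 37
(1) 37|_6 = 6^2 + 1 ↦ 7^2 + 1|_7 = 50 ⇒ 49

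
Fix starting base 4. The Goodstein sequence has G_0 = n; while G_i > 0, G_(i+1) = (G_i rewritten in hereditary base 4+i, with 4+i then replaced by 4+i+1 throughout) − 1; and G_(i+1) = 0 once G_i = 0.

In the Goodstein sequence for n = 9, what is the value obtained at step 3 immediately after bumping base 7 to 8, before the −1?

i=0: 9 = 2·4 + 1 (b=4); 4→5: 2·5 + 1 = 11; 11−1 = 10
i=1: 10 = 2·5 (b=5); 5→6: 2·6 = 12; 12−1 = 11
i=2: 11 = 6 + 5 (b=6); 6→7: 7 + 5 = 12; 12−1 = 11
i=3: 11 = 7 + 4 (b=7); 7→8: 8 + 4 = 12; 12−1 = 11

12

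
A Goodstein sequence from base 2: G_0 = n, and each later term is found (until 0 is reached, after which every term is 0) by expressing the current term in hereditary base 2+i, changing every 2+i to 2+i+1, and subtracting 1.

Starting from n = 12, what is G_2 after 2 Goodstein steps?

1065

12 —HB2→ 2^(2 + 1) + 2^2 —bump→ 3^(3 + 1) + 3^3 = 108 —(−1)→ 107
107 —HB3→ 3^(3 + 1) + 2·3^2 + 2·3 + 2 —bump→ 4^(4 + 1) + 2·4^2 + 2·4 + 2 = 1066 —(−1)→ 1065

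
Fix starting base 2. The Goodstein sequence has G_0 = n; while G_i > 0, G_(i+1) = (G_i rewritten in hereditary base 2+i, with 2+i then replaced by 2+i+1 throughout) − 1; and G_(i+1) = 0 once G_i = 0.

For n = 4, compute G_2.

41

i=0: 4 = 2^2 (b=2); 2→3: 3^3 = 27; 27−1 = 26
i=1: 26 = 2·3^2 + 2·3 + 2 (b=3); 3→4: 2·4^2 + 2·4 + 2 = 42; 42−1 = 41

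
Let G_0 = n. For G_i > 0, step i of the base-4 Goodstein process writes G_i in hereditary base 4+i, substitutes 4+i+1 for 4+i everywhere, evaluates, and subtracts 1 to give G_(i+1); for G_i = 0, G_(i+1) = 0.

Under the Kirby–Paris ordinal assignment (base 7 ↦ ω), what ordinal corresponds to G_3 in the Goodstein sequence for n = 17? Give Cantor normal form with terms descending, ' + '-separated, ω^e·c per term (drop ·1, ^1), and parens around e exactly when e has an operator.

ω·5 + 4

(0) 17|_4 = 4^2 + 1 ↦ 5^2 + 1|_5 = 26 ⇒ 25
(1) 25|_5 = 5^2 ↦ 6^2|_6 = 36 ⇒ 35
(2) 35|_6 = 5·6 + 5 ↦ 5·7 + 5|_7 = 40 ⇒ 39
(3) 39|_7 = 5·7 + 4 ↦ 5·8 + 4|_8 = 44 ⇒ 43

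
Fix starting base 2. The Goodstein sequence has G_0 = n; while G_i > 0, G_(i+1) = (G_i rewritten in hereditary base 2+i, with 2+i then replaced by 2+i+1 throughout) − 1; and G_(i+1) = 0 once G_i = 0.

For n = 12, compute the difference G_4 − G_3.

G_0 = 12. HB_2(12) = 2^(2 + 1) + 2^2. Bump = 108. G_1 = 107.
G_1 = 107. HB_3(107) = 3^(3 + 1) + 2·3^2 + 2·3 + 2. Bump = 1066. G_2 = 1065.
G_2 = 1065. HB_4(1065) = 4^(4 + 1) + 2·4^2 + 2·4 + 1. Bump = 15686. G_3 = 15685.
G_3 = 15685. HB_5(15685) = 5^(5 + 1) + 2·5^2 + 2·5. Bump = 280020. G_4 = 280019.

264334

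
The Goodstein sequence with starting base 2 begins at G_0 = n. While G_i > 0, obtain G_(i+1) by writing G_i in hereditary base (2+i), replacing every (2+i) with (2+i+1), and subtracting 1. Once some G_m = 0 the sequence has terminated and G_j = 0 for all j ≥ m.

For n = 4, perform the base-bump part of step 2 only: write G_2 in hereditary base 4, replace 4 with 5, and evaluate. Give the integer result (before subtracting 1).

(0) 4|_2 = 2^2 ↦ 3^3|_3 = 27 ⇒ 26
(1) 26|_3 = 2·3^2 + 2·3 + 2 ↦ 2·4^2 + 2·4 + 2|_4 = 42 ⇒ 41
(2) 41|_4 = 2·4^2 + 2·4 + 1 ↦ 2·5^2 + 2·5 + 1|_5 = 61 ⇒ 60

61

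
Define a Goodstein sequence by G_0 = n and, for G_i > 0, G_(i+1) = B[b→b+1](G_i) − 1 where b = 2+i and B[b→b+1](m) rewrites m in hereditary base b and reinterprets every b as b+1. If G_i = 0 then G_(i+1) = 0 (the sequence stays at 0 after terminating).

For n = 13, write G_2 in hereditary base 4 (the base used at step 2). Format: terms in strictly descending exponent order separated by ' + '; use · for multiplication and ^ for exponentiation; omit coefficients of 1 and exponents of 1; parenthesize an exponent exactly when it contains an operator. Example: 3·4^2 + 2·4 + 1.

(0) 13|_2 = 2^(2 + 1) + 2^2 + 1 ↦ 3^(3 + 1) + 3^3 + 1|_3 = 109 ⇒ 108
(1) 108|_3 = 3^(3 + 1) + 3^3 ↦ 4^(4 + 1) + 4^4|_4 = 1280 ⇒ 1279
(2) 1279|_4 = 4^(4 + 1) + 3·4^3 + 3·4^2 + 3·4 + 3 ↦ 5^(5 + 1) + 3·5^3 + 3·5^2 + 3·5 + 3|_5 = 16093 ⇒ 16092

4^(4 + 1) + 3·4^3 + 3·4^2 + 3·4 + 3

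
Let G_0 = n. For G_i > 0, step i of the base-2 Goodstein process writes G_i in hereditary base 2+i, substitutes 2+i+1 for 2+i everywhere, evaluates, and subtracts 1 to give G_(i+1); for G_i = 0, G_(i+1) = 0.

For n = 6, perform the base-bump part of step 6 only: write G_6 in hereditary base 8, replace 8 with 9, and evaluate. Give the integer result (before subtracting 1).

6 —HB2→ 2^2 + 2 —bump→ 3^3 + 3 = 30 —(−1)→ 29
29 —HB3→ 3^3 + 2 —bump→ 4^4 + 2 = 258 —(−1)→ 257
257 —HB4→ 4^4 + 1 —bump→ 5^5 + 1 = 3126 —(−1)→ 3125
3125 —HB5→ 5^5 —bump→ 6^6 = 46656 —(−1)→ 46655
46655 —HB6→ 5·6^5 + 5·6^4 + 5·6^3 + 5·6^2 + 5·6 + 5 —bump→ 5·7^5 + 5·7^4 + 5·7^3 + 5·7^2 + 5·7 + 5 = 98040 —(−1)→ 98039
98039 —HB7→ 5·7^5 + 5·7^4 + 5·7^3 + 5·7^2 + 5·7 + 4 —bump→ 5·8^5 + 5·8^4 + 5·8^3 + 5·8^2 + 5·8 + 4 = 187244 —(−1)→ 187243

332148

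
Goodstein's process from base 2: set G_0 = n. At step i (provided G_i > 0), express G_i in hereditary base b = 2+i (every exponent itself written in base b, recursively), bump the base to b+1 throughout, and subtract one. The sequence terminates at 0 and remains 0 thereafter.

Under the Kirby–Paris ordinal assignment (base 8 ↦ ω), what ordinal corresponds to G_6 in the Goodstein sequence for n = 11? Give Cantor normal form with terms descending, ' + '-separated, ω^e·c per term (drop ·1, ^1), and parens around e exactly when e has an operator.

i=0: 11 = 2^(2 + 1) + 2 + 1 (b=2); 2→3: 3^(3 + 1) + 3 + 1 = 85; 85−1 = 84
i=1: 84 = 3^(3 + 1) + 3 (b=3); 3→4: 4^(4 + 1) + 4 = 1028; 1028−1 = 1027
i=2: 1027 = 4^(4 + 1) + 3 (b=4); 4→5: 5^(5 + 1) + 3 = 15628; 15628−1 = 15627
i=3: 15627 = 5^(5 + 1) + 2 (b=5); 5→6: 6^(6 + 1) + 2 = 279938; 279938−1 = 279937
i=4: 279937 = 6^(6 + 1) + 1 (b=6); 6→7: 7^(7 + 1) + 1 = 5764802; 5764802−1 = 5764801
i=5: 5764801 = 7^(7 + 1) (b=7); 7→8: 8^(8 + 1) = 134217728; 134217728−1 = 134217727
i=6: 134217727 = 7·8^8 + 7·8^7 + 7·8^6 + 7·8^5 + 7·8^4 + 7·8^3 + 7·8^2 + 7·8 + 7 (b=8); 8→9: 7·9^9 + 7·9^7 + 7·9^6 + 7·9^5 + 7·9^4 + 7·9^3 + 7·9^2 + 7·9 + 7 = 2749609303; 2749609303−1 = 2749609302

ω^ω·7 + ω^7·7 + ω^6·7 + ω^5·7 + ω^4·7 + ω^3·7 + ω^2·7 + ω·7 + 7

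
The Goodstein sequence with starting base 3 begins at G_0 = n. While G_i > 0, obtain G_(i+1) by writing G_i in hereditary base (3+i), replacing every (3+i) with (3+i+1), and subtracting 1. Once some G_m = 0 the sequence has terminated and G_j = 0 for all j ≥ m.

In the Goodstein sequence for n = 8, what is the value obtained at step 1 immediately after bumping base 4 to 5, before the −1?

8 —HB3→ 2·3 + 2 —bump→ 2·4 + 2 = 10 —(−1)→ 9
9 —HB4→ 2·4 + 1 —bump→ 2·5 + 1 = 11 —(−1)→ 10

11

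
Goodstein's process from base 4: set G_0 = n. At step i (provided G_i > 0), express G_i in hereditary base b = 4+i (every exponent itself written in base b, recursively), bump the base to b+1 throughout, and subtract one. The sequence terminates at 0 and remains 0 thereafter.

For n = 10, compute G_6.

base 4: 10 = 2·4 + 2; at 5: 2·5 + 2 = 12; next = 11
base 5: 11 = 2·5 + 1; at 6: 2·6 + 1 = 13; next = 12
base 6: 12 = 2·6; at 7: 2·7 = 14; next = 13
base 7: 13 = 7 + 6; at 8: 8 + 6 = 14; next = 13
base 8: 13 = 8 + 5; at 9: 9 + 5 = 14; next = 13
base 9: 13 = 9 + 4; at 10: 10 + 4 = 14; next = 13

13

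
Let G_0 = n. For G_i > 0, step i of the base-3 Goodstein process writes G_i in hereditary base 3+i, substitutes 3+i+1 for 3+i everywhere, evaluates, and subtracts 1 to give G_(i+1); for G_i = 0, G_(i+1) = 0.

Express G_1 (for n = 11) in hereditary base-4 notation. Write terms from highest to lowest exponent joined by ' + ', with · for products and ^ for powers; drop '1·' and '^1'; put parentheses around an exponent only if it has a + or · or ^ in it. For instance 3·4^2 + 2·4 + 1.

[0] 11 ≡ 3^2 + 2 (base 3). Lift 4: 18. −1: 17.
[1] 17 ≡ 4^2 + 1 (base 4). Lift 5: 26. −1: 25.

4^2 + 1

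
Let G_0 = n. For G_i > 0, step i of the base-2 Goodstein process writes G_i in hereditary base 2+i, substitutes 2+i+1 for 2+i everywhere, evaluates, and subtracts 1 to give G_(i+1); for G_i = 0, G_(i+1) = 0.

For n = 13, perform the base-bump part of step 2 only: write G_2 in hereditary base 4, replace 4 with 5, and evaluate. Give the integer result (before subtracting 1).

(0) 13|_2 = 2^(2 + 1) + 2^2 + 1 ↦ 3^(3 + 1) + 3^3 + 1|_3 = 109 ⇒ 108
(1) 108|_3 = 3^(3 + 1) + 3^3 ↦ 4^(4 + 1) + 4^4|_4 = 1280 ⇒ 1279
(2) 1279|_4 = 4^(4 + 1) + 3·4^3 + 3·4^2 + 3·4 + 3 ↦ 5^(5 + 1) + 3·5^3 + 3·5^2 + 3·5 + 3|_5 = 16093 ⇒ 16092

16093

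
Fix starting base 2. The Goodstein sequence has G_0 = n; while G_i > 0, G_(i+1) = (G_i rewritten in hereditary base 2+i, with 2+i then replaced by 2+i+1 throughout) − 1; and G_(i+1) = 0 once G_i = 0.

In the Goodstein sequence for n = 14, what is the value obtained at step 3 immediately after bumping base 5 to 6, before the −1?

base 2: 14 = 2^(2 + 1) + 2^2 + 2; at 3: 3^(3 + 1) + 3^3 + 3 = 111; next = 110
base 3: 110 = 3^(3 + 1) + 3^3 + 2; at 4: 4^(4 + 1) + 4^4 + 2 = 1282; next = 1281
base 4: 1281 = 4^(4 + 1) + 4^4 + 1; at 5: 5^(5 + 1) + 5^5 + 1 = 18751; next = 18750

326592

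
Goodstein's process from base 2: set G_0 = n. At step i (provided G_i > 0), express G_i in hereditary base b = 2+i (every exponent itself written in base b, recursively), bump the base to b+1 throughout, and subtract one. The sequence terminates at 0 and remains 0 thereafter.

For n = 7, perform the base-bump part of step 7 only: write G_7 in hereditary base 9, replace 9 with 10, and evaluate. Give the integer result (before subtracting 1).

77777776

G_0=7  [base 2] 2^2 + 2 + 1  →[2↦3]→  3^3 + 3 + 1 = 31  −1 ⇒ G_1=30
G_1=30  [base 3] 3^3 + 3  →[3↦4]→  4^4 + 4 = 260  −1 ⇒ G_2=259
G_2=259  [base 4] 4^4 + 3  →[4↦5]→  5^5 + 3 = 3128  −1 ⇒ G_3=3127
G_3=3127  [base 5] 5^5 + 2  →[5↦6]→  6^6 + 2 = 46658  −1 ⇒ G_4=46657
G_4=46657  [base 6] 6^6 + 1  →[6↦7]→  7^7 + 1 = 823544  −1 ⇒ G_5=823543
G_5=823543  [base 7] 7^7  →[7↦8]→  8^8 = 16777216  −1 ⇒ G_6=16777215
G_6=16777215  [base 8] 7·8^7 + 7·8^6 + 7·8^5 + 7·8^4 + 7·8^3 + 7·8^2 + 7·8 + 7  →[8↦9]→  7·9^7 + 7·9^6 + 7·9^5 + 7·9^4 + 7·9^3 + 7·9^2 + 7·9 + 7 = 37665880  −1 ⇒ G_7=37665879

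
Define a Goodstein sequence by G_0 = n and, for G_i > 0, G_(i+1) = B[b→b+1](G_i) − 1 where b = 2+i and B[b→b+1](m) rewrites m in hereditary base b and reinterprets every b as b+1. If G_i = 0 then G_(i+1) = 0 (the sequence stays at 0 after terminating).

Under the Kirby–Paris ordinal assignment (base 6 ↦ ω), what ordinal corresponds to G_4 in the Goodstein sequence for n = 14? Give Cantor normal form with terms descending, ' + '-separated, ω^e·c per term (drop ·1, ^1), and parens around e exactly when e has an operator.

G_0 = 14. HB_2(14) = 2^(2 + 1) + 2^2 + 2. Bump = 111. G_1 = 110.
G_1 = 110. HB_3(110) = 3^(3 + 1) + 3^3 + 2. Bump = 1282. G_2 = 1281.
G_2 = 1281. HB_4(1281) = 4^(4 + 1) + 4^4 + 1. Bump = 18751. G_3 = 18750.
G_3 = 18750. HB_5(18750) = 5^(5 + 1) + 5^5. Bump = 326592. G_4 = 326591.
G_4 = 326591. HB_6(326591) = 6^(6 + 1) + 5·6^5 + 5·6^4 + 5·6^3 + 5·6^2 + 5·6 + 5. Bump = 5862841. G_5 = 5862840.

ω^(ω + 1) + ω^5·5 + ω^4·5 + ω^3·5 + ω^2·5 + ω·5 + 5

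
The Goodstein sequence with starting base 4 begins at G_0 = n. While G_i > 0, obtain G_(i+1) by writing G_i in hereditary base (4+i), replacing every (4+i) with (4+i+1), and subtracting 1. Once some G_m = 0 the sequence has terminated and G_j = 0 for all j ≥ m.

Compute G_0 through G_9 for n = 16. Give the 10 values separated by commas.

(0) 16|_4 = 4^2 ↦ 5^2|_5 = 25 ⇒ 24
(1) 24|_5 = 4·5 + 4 ↦ 4·6 + 4|_6 = 28 ⇒ 27
(2) 27|_6 = 4·6 + 3 ↦ 4·7 + 3|_7 = 31 ⇒ 30
(3) 30|_7 = 4·7 + 2 ↦ 4·8 + 2|_8 = 34 ⇒ 33
(4) 33|_8 = 4·8 + 1 ↦ 4·9 + 1|_9 = 37 ⇒ 36
(5) 36|_9 = 4·9 ↦ 4·10|_10 = 40 ⇒ 39
(6) 39|_10 = 3·10 + 9 ↦ 3·11 + 9|_11 = 42 ⇒ 41
(7) 41|_11 = 3·11 + 8 ↦ 3·12 + 8|_12 = 44 ⇒ 43
(8) 43|_12 = 3·12 + 7 ↦ 3·13 + 7|_13 = 46 ⇒ 45

16, 24, 27, 30, 33, 36, 39, 41, 43, 45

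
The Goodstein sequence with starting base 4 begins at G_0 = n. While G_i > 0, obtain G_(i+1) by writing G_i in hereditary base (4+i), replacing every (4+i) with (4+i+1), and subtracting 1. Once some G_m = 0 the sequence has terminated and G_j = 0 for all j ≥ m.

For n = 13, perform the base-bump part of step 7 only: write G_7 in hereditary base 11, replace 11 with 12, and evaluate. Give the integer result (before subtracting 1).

24

G_0=13  [base 4] 3·4 + 1  →[4↦5]→  3·5 + 1 = 16  −1 ⇒ G_1=15
G_1=15  [base 5] 3·5  →[5↦6]→  3·6 = 18  −1 ⇒ G_2=17
G_2=17  [base 6] 2·6 + 5  →[6↦7]→  2·7 + 5 = 19  −1 ⇒ G_3=18
G_3=18  [base 7] 2·7 + 4  →[7↦8]→  2·8 + 4 = 20  −1 ⇒ G_4=19
G_4=19  [base 8] 2·8 + 3  →[8↦9]→  2·9 + 3 = 21  −1 ⇒ G_5=20
G_5=20  [base 9] 2·9 + 2  →[9↦10]→  2·10 + 2 = 22  −1 ⇒ G_6=21
G_6=21  [base 10] 2·10 + 1  →[10↦11]→  2·11 + 1 = 23  −1 ⇒ G_7=22
G_7=22  [base 11] 2·11  →[11↦12]→  2·12 = 24  −1 ⇒ G_8=23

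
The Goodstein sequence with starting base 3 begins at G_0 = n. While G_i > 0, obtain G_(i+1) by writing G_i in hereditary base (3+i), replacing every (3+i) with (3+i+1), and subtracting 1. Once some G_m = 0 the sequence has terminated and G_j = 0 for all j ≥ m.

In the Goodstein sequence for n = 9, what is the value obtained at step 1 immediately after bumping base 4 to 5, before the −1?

step 0: 9 = 3^2; sub 4 for 3: 4^2; = 16; G_1 = 16−1 = 15
step 1: 15 = 3·4 + 3; sub 5 for 4: 3·5 + 3; = 18; G_2 = 18−1 = 17

18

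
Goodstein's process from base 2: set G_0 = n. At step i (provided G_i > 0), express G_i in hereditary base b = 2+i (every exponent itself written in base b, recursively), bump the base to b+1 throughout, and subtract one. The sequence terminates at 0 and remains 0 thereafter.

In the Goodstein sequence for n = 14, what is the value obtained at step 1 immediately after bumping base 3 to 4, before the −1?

14 —HB2→ 2^(2 + 1) + 2^2 + 2 —bump→ 3^(3 + 1) + 3^3 + 3 = 111 —(−1)→ 110
110 —HB3→ 3^(3 + 1) + 3^3 + 2 —bump→ 4^(4 + 1) + 4^4 + 2 = 1282 —(−1)→ 1281

1282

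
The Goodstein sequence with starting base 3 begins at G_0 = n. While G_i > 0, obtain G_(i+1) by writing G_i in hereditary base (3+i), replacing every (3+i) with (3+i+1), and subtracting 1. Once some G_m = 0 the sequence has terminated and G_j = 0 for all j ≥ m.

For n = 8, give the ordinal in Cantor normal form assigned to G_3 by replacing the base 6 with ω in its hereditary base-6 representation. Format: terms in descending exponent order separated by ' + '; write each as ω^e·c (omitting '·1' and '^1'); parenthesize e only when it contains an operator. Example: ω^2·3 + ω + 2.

ω + 5

step 0: 8 = 2·3 + 2; sub 4 for 3: 2·4 + 2; = 10; G_1 = 10−1 = 9
step 1: 9 = 2·4 + 1; sub 5 for 4: 2·5 + 1; = 11; G_2 = 11−1 = 10
step 2: 10 = 2·5; sub 6 for 5: 2·6; = 12; G_3 = 12−1 = 11
step 3: 11 = 6 + 5; sub 7 for 6: 7 + 5; = 12; G_4 = 12−1 = 11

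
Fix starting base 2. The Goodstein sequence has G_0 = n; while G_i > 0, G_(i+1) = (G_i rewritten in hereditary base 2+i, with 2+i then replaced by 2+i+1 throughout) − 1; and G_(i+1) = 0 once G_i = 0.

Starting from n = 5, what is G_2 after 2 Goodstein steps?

255

step 0: 5 = 2^2 + 1; sub 3 for 2: 3^3 + 1; = 28; G_1 = 28−1 = 27
step 1: 27 = 3^3; sub 4 for 3: 4^4; = 256; G_2 = 256−1 = 255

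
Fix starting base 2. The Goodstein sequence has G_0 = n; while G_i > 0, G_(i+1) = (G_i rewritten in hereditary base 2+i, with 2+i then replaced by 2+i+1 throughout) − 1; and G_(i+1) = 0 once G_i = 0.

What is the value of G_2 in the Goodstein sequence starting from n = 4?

base 2: 4 = 2^2; at 3: 3^3 = 27; next = 26
base 3: 26 = 2·3^2 + 2·3 + 2; at 4: 2·4^2 + 2·4 + 2 = 42; next = 41
base 4: 41 = 2·4^2 + 2·4 + 1; at 5: 2·5^2 + 2·5 + 1 = 61; next = 60

41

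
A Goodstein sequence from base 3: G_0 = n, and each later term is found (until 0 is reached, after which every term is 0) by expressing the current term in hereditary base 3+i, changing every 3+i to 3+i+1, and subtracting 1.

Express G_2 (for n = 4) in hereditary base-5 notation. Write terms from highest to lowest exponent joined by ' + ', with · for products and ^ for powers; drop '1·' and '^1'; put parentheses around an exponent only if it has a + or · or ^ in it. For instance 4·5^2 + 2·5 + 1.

(0) 4|_3 = 3 + 1 ↦ 4 + 1|_4 = 5 ⇒ 4
(1) 4|_4 = 4 ↦ 5|_5 = 5 ⇒ 4
(2) 4|_5 = 4 ↦ 4|_6 = 4 ⇒ 3

4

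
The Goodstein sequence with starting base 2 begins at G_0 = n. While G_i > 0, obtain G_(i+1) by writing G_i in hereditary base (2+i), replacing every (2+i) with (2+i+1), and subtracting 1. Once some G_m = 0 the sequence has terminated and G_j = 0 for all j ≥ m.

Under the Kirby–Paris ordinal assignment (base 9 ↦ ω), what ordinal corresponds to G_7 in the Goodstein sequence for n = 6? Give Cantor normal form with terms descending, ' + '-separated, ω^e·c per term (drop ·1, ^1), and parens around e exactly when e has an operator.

[0] 6 ≡ 2^2 + 2 (base 2). Lift 3: 30. −1: 29.
[1] 29 ≡ 3^3 + 2 (base 3). Lift 4: 258. −1: 257.
[2] 257 ≡ 4^4 + 1 (base 4). Lift 5: 3126. −1: 3125.
[3] 3125 ≡ 5^5 (base 5). Lift 6: 46656. −1: 46655.
[4] 46655 ≡ 5·6^5 + 5·6^4 + 5·6^3 + 5·6^2 + 5·6 + 5 (base 6). Lift 7: 98040. −1: 98039.
[5] 98039 ≡ 5·7^5 + 5·7^4 + 5·7^3 + 5·7^2 + 5·7 + 4 (base 7). Lift 8: 187244. −1: 187243.
[6] 187243 ≡ 5·8^5 + 5·8^4 + 5·8^3 + 5·8^2 + 5·8 + 3 (base 8). Lift 9: 332148. −1: 332147.

ω^5·5 + ω^4·5 + ω^3·5 + ω^2·5 + ω·5 + 2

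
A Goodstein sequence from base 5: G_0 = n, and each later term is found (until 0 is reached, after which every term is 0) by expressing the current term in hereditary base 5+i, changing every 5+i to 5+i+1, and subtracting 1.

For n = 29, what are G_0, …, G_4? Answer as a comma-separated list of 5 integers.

29, 39, 51, 65, 81

[0] 29 ≡ 5^2 + 4 (base 5). Lift 6: 40. −1: 39.
[1] 39 ≡ 6^2 + 3 (base 6). Lift 7: 52. −1: 51.
[2] 51 ≡ 7^2 + 2 (base 7). Lift 8: 66. −1: 65.
[3] 65 ≡ 8^2 + 1 (base 8). Lift 9: 82. −1: 81.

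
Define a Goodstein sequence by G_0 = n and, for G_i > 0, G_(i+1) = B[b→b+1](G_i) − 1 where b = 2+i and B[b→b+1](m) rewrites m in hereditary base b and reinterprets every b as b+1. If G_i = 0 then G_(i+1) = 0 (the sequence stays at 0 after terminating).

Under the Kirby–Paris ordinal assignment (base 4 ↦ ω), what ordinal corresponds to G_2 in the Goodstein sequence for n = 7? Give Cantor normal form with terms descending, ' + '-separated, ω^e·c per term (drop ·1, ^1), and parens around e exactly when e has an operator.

i=0: 7 = 2^2 + 2 + 1 (b=2); 2→3: 3^3 + 3 + 1 = 31; 31−1 = 30
i=1: 30 = 3^3 + 3 (b=3); 3→4: 4^4 + 4 = 260; 260−1 = 259
i=2: 259 = 4^4 + 3 (b=4); 4→5: 5^5 + 3 = 3128; 3128−1 = 3127

ω^ω + 3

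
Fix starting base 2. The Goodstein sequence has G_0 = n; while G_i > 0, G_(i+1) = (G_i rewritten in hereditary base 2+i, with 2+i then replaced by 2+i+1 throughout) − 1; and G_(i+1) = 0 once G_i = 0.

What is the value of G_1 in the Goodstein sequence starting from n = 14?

110

G_0 = 14. HB_2(14) = 2^(2 + 1) + 2^2 + 2. Bump = 111. G_1 = 110.
G_1 = 110. HB_3(110) = 3^(3 + 1) + 3^3 + 2. Bump = 1282. G_2 = 1281.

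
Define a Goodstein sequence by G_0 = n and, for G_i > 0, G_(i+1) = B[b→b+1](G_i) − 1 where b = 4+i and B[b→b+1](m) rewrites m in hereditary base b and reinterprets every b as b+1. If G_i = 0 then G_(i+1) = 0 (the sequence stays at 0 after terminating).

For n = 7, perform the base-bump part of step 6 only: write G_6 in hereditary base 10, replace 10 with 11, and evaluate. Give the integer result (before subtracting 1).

5

G_0=7  [base 4] 4 + 3  →[4↦5]→  5 + 3 = 8  −1 ⇒ G_1=7
G_1=7  [base 5] 5 + 2  →[5↦6]→  6 + 2 = 8  −1 ⇒ G_2=7
G_2=7  [base 6] 6 + 1  →[6↦7]→  7 + 1 = 8  −1 ⇒ G_3=7
G_3=7  [base 7] 7  →[7↦8]→  8 = 8  −1 ⇒ G_4=7
G_4=7  [base 8] 7  →[8↦9]→  7 = 7  −1 ⇒ G_5=6
G_5=6  [base 9] 6  →[9↦10]→  6 = 6  −1 ⇒ G_6=5
G_6=5  [base 10] 5  →[10↦11]→  5 = 5  −1 ⇒ G_7=4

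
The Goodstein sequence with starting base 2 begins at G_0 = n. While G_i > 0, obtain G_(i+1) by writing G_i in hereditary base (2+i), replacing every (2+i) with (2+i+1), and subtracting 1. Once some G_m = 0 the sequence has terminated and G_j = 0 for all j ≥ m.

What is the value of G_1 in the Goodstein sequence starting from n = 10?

83

10 —HB2→ 2^(2 + 1) + 2 —bump→ 3^(3 + 1) + 3 = 84 —(−1)→ 83
83 —HB3→ 3^(3 + 1) + 2 —bump→ 4^(4 + 1) + 2 = 1026 —(−1)→ 1025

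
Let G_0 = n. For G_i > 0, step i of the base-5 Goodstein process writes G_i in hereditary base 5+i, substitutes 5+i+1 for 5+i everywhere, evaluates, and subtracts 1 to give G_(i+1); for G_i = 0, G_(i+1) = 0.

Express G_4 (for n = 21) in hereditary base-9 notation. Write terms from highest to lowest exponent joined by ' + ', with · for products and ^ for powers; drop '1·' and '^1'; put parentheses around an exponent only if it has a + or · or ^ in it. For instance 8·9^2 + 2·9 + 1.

i=0: 21 = 4·5 + 1 (b=5); 5→6: 4·6 + 1 = 25; 25−1 = 24
i=1: 24 = 4·6 (b=6); 6→7: 4·7 = 28; 28−1 = 27
i=2: 27 = 3·7 + 6 (b=7); 7→8: 3·8 + 6 = 30; 30−1 = 29
i=3: 29 = 3·8 + 5 (b=8); 8→9: 3·9 + 5 = 32; 32−1 = 31
i=4: 31 = 3·9 + 4 (b=9); 9→10: 3·10 + 4 = 34; 34−1 = 33

3·9 + 4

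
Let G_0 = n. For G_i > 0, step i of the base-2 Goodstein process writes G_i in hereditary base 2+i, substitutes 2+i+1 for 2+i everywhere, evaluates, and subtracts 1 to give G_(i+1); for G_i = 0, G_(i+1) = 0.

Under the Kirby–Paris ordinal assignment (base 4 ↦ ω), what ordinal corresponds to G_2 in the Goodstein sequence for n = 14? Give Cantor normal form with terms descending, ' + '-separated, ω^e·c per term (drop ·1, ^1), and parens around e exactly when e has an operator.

ω^(ω + 1) + ω^ω + 1

i=0: 14 = 2^(2 + 1) + 2^2 + 2 (b=2); 2→3: 3^(3 + 1) + 3^3 + 3 = 111; 111−1 = 110
i=1: 110 = 3^(3 + 1) + 3^3 + 2 (b=3); 3→4: 4^(4 + 1) + 4^4 + 2 = 1282; 1282−1 = 1281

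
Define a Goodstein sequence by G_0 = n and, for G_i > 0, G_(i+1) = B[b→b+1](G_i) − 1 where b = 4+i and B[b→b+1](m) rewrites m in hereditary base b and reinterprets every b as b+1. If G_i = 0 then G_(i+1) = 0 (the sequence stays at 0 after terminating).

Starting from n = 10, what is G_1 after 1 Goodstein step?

11

base 4: 10 = 2·4 + 2; at 5: 2·5 + 2 = 12; next = 11
base 5: 11 = 2·5 + 1; at 6: 2·6 + 1 = 13; next = 12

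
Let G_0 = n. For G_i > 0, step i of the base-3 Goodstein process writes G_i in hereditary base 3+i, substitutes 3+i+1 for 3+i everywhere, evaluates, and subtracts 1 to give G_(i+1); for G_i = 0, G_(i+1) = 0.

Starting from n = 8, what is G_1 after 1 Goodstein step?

9

i=0: 8 = 2·3 + 2 (b=3); 3→4: 2·4 + 2 = 10; 10−1 = 9
i=1: 9 = 2·4 + 1 (b=4); 4→5: 2·5 + 1 = 11; 11−1 = 10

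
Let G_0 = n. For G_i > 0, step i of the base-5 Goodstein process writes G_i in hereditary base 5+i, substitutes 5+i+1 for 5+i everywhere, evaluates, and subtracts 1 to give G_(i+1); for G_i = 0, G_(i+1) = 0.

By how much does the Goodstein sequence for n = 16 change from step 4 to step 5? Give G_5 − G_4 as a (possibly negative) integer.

1

G_0 = 16. HB_5(16) = 3·5 + 1. Bump = 19. G_1 = 18.
G_1 = 18. HB_6(18) = 3·6. Bump = 21. G_2 = 20.
G_2 = 20. HB_7(20) = 2·7 + 6. Bump = 22. G_3 = 21.
G_3 = 21. HB_8(21) = 2·8 + 5. Bump = 23. G_4 = 22.
G_4 = 22. HB_9(22) = 2·9 + 4. Bump = 24. G_5 = 23.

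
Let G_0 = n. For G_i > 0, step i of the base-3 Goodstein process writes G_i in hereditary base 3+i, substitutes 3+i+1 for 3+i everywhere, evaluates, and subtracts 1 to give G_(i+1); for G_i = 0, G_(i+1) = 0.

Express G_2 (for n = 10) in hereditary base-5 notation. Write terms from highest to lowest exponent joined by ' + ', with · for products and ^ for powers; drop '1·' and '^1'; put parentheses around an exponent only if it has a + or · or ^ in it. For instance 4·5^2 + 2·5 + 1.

G_0 = 10. HB_3(10) = 3^2 + 1. Bump = 17. G_1 = 16.
G_1 = 16. HB_4(16) = 4^2. Bump = 25. G_2 = 24.
G_2 = 24. HB_5(24) = 4·5 + 4. Bump = 28. G_3 = 27.

4·5 + 4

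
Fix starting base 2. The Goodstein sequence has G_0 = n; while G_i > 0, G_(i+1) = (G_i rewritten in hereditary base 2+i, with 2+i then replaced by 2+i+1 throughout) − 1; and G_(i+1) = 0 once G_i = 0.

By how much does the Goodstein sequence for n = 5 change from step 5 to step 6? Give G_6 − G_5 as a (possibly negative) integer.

554

5 —HB2→ 2^2 + 1 —bump→ 3^3 + 1 = 28 —(−1)→ 27
27 —HB3→ 3^3 —bump→ 4^4 = 256 —(−1)→ 255
255 —HB4→ 3·4^3 + 3·4^2 + 3·4 + 3 —bump→ 3·5^3 + 3·5^2 + 3·5 + 3 = 468 —(−1)→ 467
467 —HB5→ 3·5^3 + 3·5^2 + 3·5 + 2 —bump→ 3·6^3 + 3·6^2 + 3·6 + 2 = 776 —(−1)→ 775
775 —HB6→ 3·6^3 + 3·6^2 + 3·6 + 1 —bump→ 3·7^3 + 3·7^2 + 3·7 + 1 = 1198 —(−1)→ 1197
1197 —HB7→ 3·7^3 + 3·7^2 + 3·7 —bump→ 3·8^3 + 3·8^2 + 3·8 = 1752 —(−1)→ 1751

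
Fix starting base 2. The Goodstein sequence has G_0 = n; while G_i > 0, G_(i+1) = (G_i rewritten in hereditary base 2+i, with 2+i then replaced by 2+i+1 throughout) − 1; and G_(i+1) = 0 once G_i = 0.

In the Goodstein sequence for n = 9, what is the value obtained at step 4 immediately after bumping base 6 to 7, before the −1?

2471827

G_0 = 9. HB_2(9) = 2^(2 + 1) + 1. Bump = 82. G_1 = 81.
G_1 = 81. HB_3(81) = 3^(3 + 1). Bump = 1024. G_2 = 1023.
G_2 = 1023. HB_4(1023) = 3·4^4 + 3·4^3 + 3·4^2 + 3·4 + 3. Bump = 9843. G_3 = 9842.
G_3 = 9842. HB_5(9842) = 3·5^5 + 3·5^3 + 3·5^2 + 3·5 + 2. Bump = 140744. G_4 = 140743.
G_4 = 140743. HB_6(140743) = 3·6^6 + 3·6^3 + 3·6^2 + 3·6 + 1. Bump = 2471827. G_5 = 2471826.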